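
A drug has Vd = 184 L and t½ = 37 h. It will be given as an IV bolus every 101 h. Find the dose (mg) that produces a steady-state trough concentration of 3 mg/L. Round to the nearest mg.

3110 mg

τ/t½ = 101/37 ≈ 2.7297, so f = (1/2)^(101/37) ≈ 0.150754.
Cmin,ss = (D/Vd)·f/(1−f), so D = Cmin,ss·Vd·(1−f)/f.
D = 3 × 184 × (1−f)/f ≈ 3 × 184 × 5.63332 ≈ 3109.59 mg.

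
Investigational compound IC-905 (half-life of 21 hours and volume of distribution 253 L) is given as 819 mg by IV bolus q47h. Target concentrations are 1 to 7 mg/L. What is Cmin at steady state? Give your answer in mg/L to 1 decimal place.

0.9 mg/L

k = ln2/t½ = ln2/21 ≈ 0.033007 h⁻¹; fraction remaining f = e^(−kτ) = e^(−0.033007×47) ≈ 0.2120.
Accumulation ratio R = 1/(1 − f) ≈ 1/0.7880 ≈ 1.2690.
Single-dose peak C₀ = D/Vd = 819/253 ≈ 3.237 mg/L.
Steady-state peak Cmax,ss = C₀·R ≈ 3.237 × 1.2690 ≈ 4.108 mg/L.
One interval later, Cmin,ss = Cmax,ss·e^(−kτ) ≈ 4.108 × 0.2120 ≈ 0.871 mg/L.
Trough 0.9 mg/L vs MEC 1 mg/L: subtherapeutic.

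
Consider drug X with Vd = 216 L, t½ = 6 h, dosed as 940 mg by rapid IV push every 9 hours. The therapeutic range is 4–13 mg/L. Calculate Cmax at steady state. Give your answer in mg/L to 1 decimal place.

Over one 9-h interval, 9/6 ≈ 1.5 half-lives elapse, leaving f ≈ 0.3536 of each dose.
At steady state, accumulation factor R = 1/(1 − e^(−kτ)) ≈ 1.5470.
Single-dose peak C₀ = D/Vd = 940/216 ≈ 4.352 mg/L.
Steady-state peak Cmax,ss = C₀·R ≈ 4.352 × 1.5470 ≈ 6.733 mg/L.
Peak 6.7 mg/L vs MTC 13 mg/L: below toxic threshold.

6.7 mg/L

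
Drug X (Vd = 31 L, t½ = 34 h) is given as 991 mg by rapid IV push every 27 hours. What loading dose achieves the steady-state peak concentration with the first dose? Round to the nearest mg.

f = (1/2)^(27/34) ≈ 0.576696; accumulation ratio R = 1/(1−f) ≈ 2.36237.
Loading dose to hit Cmax,ss on first dose: D_load = D_maint·R ≈ 991 × 2.36237 ≈ 2341.11 mg.

2341 mg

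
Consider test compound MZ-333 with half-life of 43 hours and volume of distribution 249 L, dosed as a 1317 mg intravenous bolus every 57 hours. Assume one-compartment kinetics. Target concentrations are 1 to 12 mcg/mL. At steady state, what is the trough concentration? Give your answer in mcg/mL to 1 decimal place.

k = ln2/t½ = ln2/43 ≈ 0.016120 h⁻¹; fraction remaining f = e^(−kτ) = e^(−0.016120×57) ≈ 0.3990.
Accumulation ratio R = 1/(1 − f) ≈ 1/0.6010 ≈ 1.6639.
Each bolus raises the concentration by D/Vd = 1317/249 ≈ 5.289 mcg/mL.
Steady-state peak Cmax,ss = C₀·R ≈ 5.289 × 1.6639 ≈ 8.800 mcg/mL.
Steady-state trough Cmin,ss = Cmax,ss·f ≈ 8.800 × 0.3990 ≈ 3.511 mcg/mL.
Trough 3.5 mcg/mL vs MEC 1 mcg/mL: adequate.

3.5 mcg/mL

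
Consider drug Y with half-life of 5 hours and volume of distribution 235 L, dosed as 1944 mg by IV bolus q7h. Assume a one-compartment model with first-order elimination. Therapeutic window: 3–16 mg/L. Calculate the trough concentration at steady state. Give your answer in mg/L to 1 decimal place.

τ/t½ = 7/5 ≈ 1.4, so fraction remaining f = (1/2)^(7/5) ≈ 0.3789.
Each bolus raises the concentration by D/Vd = 1944/235 ≈ 8.272 mg/L.
Steady-state trough Cmin,ss = C₀·f/(1−f) ≈ 8.272 × 0.3789/0.6211 ≈ 5.046 mg/L.
Trough 5.0 mg/L vs MEC 3 mg/L: adequate.

5.0 mg/L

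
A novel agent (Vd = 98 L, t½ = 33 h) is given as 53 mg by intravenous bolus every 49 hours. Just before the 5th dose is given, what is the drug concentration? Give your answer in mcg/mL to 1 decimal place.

0.3 mcg/mL

f = (1/2)^(τ/t½) = (1/2)^(49/33) ≈ 0.3573.
C₀ = D/Vd = 53/98 ≈ 0.541 mcg/mL.
Before the 5th dose, 4 doses have been given. Superposition: Cmin = C₀·(f + f² + … + f^4).
≈ 0.541 × (0.3573 + 0.1277 + 0.0456 + 0.0163) ≈ 0.541 × 0.5469 ≈ 0.296 mcg/mL.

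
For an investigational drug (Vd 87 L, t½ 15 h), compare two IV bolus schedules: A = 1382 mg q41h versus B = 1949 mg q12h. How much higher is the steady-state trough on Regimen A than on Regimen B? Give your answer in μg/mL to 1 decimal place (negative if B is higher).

Regimen A: f = (1/2)^(41/15) ≈ 0.1504; Cmin,ss = (1382/87)·f/(1−f) ≈ 2.812 μg/mL.
Regimen B: f = (1/2)^(12/15) ≈ 0.5743; Cmin,ss = (1949/87)·f/(1−f) ≈ 30.222 μg/mL.
Difference ≈ 2.812 − 30.222 ≈ -27.410 μg/mL.

-27.4 μg/mL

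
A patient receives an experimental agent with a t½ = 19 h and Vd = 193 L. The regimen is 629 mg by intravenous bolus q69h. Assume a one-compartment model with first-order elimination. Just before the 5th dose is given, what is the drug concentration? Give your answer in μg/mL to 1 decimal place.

0.3 μg/mL

f = (1/2)^(τ/t½) = (1/2)^(69/19) ≈ 0.0807.
C₀ = D/Vd = 629/193 ≈ 3.259 μg/mL.
Before the 5th dose, 4 doses have been given. Superposition: Cmin = C₀·(f + f² + … + f^4).
≈ 3.259 × (0.0807 + 0.0065 + 0.0005 + 0.0000) ≈ 3.259 × 0.0877 ≈ 0.286 μg/mL.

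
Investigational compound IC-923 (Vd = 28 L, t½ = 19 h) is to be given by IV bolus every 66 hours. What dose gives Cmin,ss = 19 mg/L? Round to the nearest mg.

5378 mg

τ/t½ = 66/19 ≈ 3.4737, so f = (1/2)^(66/19) ≈ 0.090015.
Cmin,ss = (D/Vd)·f/(1−f), so D = Cmin,ss·Vd·(1−f)/f.
D = 19 × 28 × (1−f)/f ≈ 19 × 28 × 10.10926 ≈ 5378.13 mg.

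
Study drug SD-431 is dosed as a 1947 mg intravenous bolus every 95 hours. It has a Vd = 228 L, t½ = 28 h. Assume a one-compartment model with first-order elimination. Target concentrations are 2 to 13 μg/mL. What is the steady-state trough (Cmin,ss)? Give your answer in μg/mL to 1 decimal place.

Over one 95-h interval, 95/28 ≈ 3.3929 half-lives elapse, leaving f ≈ 0.0952 of each dose.
At steady state, accumulation factor R = 1/(1 − e^(−kτ)) ≈ 1.1052.
Each bolus raises the concentration by D/Vd = 1947/228 ≈ 8.539 μg/mL.
Steady-state peak Cmax,ss = C₀·R ≈ 8.539 × 1.1052 ≈ 9.437 μg/mL.
Steady-state trough Cmin,ss = Cmax,ss·f ≈ 9.437 × 0.0952 ≈ 0.898 μg/mL.
Trough 0.9 μg/mL vs MEC 2 μg/mL: subtherapeutic.

0.9 μg/mL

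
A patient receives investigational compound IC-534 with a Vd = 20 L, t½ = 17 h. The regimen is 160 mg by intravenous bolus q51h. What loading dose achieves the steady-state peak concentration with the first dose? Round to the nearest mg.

f = (1/2)^(51/17) ≈ 0.125000; accumulation ratio R = 1/(1−f) ≈ 1.14286.
Loading dose to hit Cmax,ss on first dose: D_load = D_maint·R ≈ 160 × 1.14286 ≈ 182.86 mg.

183 mg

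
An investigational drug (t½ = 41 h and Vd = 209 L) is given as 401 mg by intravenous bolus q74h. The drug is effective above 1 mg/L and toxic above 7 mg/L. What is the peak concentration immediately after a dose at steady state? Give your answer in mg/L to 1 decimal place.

2.7 mg/L

τ/t½ = 74/41 ≈ 1.8049, so fraction remaining f = (1/2)^(74/41) ≈ 0.2862.
At steady state, accumulation factor R = 1/(1 − e^(−kτ)) ≈ 1.4010.
Each bolus raises the concentration by D/Vd = 401/209 ≈ 1.919 mg/L.
Steady-state peak Cmax,ss = C₀·R ≈ 1.919 × 1.4010 ≈ 2.689 mg/L.
Peak 2.7 mg/L vs MTC 7 mg/L: below toxic threshold.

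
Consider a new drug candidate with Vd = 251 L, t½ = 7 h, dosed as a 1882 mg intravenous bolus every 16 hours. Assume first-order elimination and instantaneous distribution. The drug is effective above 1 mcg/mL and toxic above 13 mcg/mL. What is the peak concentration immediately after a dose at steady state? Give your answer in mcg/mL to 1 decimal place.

k = ln2/t½ = ln2/7 ≈ 0.099021 h⁻¹; fraction remaining f = e^(−kτ) = e^(−0.099021×16) ≈ 0.2051.
Accumulation ratio R = 1/(1 − f) ≈ 1/0.7949 ≈ 1.2580.
Each bolus raises the concentration by D/Vd = 1882/251 ≈ 7.498 mcg/mL.
Cmax,ss = C₀/(1 − f) ≈ 7.498/0.7949 ≈ 9.433 mcg/mL.
Peak 9.4 mcg/mL vs MTC 13 mcg/mL: below toxic threshold.

9.4 mcg/mL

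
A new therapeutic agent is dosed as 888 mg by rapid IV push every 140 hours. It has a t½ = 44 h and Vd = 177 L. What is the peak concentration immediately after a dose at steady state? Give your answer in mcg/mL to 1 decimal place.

τ/t½ = 140/44 ≈ 3.1818, so fraction remaining f = (1/2)^(140/44) ≈ 0.1102.
Accumulation ratio R = 1/(1 − f) ≈ 1/0.8898 ≈ 1.1238.
Each bolus raises the concentration by D/Vd = 888/177 ≈ 5.017 mcg/mL.
Steady-state peak Cmax,ss = C₀·R ≈ 5.017 × 1.1238 ≈ 5.638 mcg/mL.

5.6 mcg/mL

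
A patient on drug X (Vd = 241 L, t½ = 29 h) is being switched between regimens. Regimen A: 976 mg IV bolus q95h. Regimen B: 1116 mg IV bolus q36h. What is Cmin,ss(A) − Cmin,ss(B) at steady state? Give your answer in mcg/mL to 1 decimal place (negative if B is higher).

-2.9 mcg/mL

Regimen A: f = (1/2)^(95/29) ≈ 0.1032; Cmin,ss = (976/241)·f/(1−f) ≈ 0.466 mcg/mL.
Regimen B: f = (1/2)^(36/29) ≈ 0.4230; Cmin,ss = (1116/241)·f/(1−f) ≈ 3.395 mcg/mL.
Difference ≈ 0.466 − 3.395 ≈ -2.929 mcg/mL.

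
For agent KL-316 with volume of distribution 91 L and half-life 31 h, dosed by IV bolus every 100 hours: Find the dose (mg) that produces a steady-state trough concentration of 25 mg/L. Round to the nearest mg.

τ/t½ = 100/31 ≈ 3.2258, so f = (1/2)^(100/31) ≈ 0.106890.
Cmin,ss = (D/Vd)·f/(1−f), so D = Cmin,ss·Vd·(1−f)/f.
D = 25 × 91 × (1−f)/f ≈ 25 × 91 × 8.35541 ≈ 19008.56 mg.

19009 mg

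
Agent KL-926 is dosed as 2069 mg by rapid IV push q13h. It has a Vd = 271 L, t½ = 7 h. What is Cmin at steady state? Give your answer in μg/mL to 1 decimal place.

τ/t½ = 13/7 ≈ 1.8571, so fraction remaining f = (1/2)^(13/7) ≈ 0.2760.
Single-dose peak C₀ = D/Vd = 2069/271 ≈ 7.635 μg/mL.
Steady-state trough Cmin,ss = C₀·f/(1−f) ≈ 7.635 × 0.2760/0.7240 ≈ 2.911 μg/mL.

2.9 μg/mL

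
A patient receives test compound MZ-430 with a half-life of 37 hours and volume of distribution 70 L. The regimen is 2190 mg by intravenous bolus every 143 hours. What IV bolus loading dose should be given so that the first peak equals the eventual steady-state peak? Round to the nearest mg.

2351 mg

f = (1/2)^(143/37) ≈ 0.068637; accumulation ratio R = 1/(1−f) ≈ 1.07370.
Loading dose to hit Cmax,ss on first dose: D_load = D_maint·R ≈ 2190 × 1.07370 ≈ 2351.40 mg.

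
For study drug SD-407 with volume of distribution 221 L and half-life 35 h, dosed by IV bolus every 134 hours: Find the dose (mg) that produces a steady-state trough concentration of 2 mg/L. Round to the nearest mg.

τ/t½ = 134/35 ≈ 3.8286, so f = (1/2)^(134/35) ≈ 0.070386.
Cmin,ss = (D/Vd)·f/(1−f), so D = Cmin,ss·Vd·(1−f)/f.
D = 2 × 221 × (1−f)/f ≈ 2 × 221 × 13.20737 ≈ 5837.66 mg.

5838 mg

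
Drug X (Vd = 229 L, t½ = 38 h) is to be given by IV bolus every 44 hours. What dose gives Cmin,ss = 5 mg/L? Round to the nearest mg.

τ/t½ = 44/38 ≈ 1.1579, so f = (1/2)^(44/38) ≈ 0.448166.
Cmin,ss = (D/Vd)·f/(1−f), so D = Cmin,ss·Vd·(1−f)/f.
D = 5 × 229 × (1−f)/f ≈ 5 × 229 × 1.23132 ≈ 1409.86 mg.

1410 mg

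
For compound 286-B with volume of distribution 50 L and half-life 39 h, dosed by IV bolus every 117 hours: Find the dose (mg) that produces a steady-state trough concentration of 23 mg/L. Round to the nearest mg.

8050 mg

τ/t½ = 117/39 ≈ 3, so f = (1/2)^(117/39) ≈ 0.125000.
Cmin,ss = (D/Vd)·f/(1−f), so D = Cmin,ss·Vd·(1−f)/f.
D = 23 × 50 × (1−f)/f ≈ 23 × 50 × 7.00000 ≈ 8050.00 mg.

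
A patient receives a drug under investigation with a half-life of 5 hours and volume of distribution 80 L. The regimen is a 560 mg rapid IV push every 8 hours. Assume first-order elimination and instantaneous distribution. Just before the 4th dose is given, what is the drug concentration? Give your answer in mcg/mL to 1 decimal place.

3.3 mcg/mL

f = (1/2)^(τ/t½) = (1/2)^(8/5) ≈ 0.3299.
C₀ = D/Vd = 560/80 ≈ 7.000 mcg/mL.
Before the 4th dose, 3 doses have been given. Superposition: Cmin = C₀·(f + f² + … + f^3).
≈ 7.000 × (0.3299 + 0.1088 + 0.0359) ≈ 7.000 × 0.4746 ≈ 3.322 mcg/mL.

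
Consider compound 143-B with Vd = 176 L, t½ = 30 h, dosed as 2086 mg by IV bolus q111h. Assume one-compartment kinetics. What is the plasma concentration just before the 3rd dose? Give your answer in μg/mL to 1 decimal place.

f = (1/2)^(τ/t½) = (1/2)^(111/30) ≈ 0.0769.
C₀ = D/Vd = 2086/176 ≈ 11.852 μg/mL.
Before the 3rd dose, 2 doses have been given. Superposition: Cmin = C₀·(f + f²).
≈ 11.852 × (0.0769 + 0.0059) ≈ 11.852 × 0.0828 ≈ 0.981 μg/mL.

1.0 μg/mL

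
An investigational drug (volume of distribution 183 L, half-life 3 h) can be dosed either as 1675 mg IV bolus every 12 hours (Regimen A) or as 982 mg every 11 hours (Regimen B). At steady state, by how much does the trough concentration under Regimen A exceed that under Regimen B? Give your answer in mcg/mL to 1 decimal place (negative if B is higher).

Regimen A: f = (1/2)^(12/3) ≈ 0.0625; Cmin,ss = (1675/183)·f/(1−f) ≈ 0.610 mcg/mL.
Regimen B: f = (1/2)^(11/3) ≈ 0.0787; Cmin,ss = (982/183)·f/(1−f) ≈ 0.458 mcg/mL.
Difference ≈ 0.610 − 0.458 ≈ 0.152 mcg/mL.

0.2 mcg/mL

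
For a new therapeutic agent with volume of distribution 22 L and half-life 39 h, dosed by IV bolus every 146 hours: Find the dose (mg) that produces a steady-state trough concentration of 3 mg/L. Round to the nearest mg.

818 mg

τ/t½ = 146/39 ≈ 3.7436, so f = (1/2)^(146/39) ≈ 0.074656.
Cmin,ss = (D/Vd)·f/(1−f), so D = Cmin,ss·Vd·(1−f)/f.
D = 3 × 22 × (1−f)/f ≈ 3 × 22 × 12.39477 ≈ 818.05 mg.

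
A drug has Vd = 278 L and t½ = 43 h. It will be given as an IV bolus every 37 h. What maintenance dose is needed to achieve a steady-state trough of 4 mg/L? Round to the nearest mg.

τ/t½ = 37/43 ≈ 0.86047, so f = (1/2)^(37/43) ≈ 0.550775.
Cmin,ss = (D/Vd)·f/(1−f), so D = Cmin,ss·Vd·(1−f)/f.
D = 4 × 278 × (1−f)/f ≈ 4 × 278 × 0.81562 ≈ 906.97 mg.

907 mg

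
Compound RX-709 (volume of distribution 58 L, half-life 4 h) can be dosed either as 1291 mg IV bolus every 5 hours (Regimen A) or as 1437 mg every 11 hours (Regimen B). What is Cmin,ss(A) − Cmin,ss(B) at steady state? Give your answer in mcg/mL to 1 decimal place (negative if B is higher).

Regimen A: f = (1/2)^(5/4) ≈ 0.4204; Cmin,ss = (1291/58)·f/(1−f) ≈ 16.145 mcg/mL.
Regimen B: f = (1/2)^(11/4) ≈ 0.1487; Cmin,ss = (1437/58)·f/(1−f) ≈ 4.328 mcg/mL.
Difference ≈ 16.145 − 4.328 ≈ 11.817 mcg/mL.

11.8 mcg/mL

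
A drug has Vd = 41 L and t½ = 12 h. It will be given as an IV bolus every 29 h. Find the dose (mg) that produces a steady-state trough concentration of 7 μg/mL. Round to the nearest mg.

1245 mg

τ/t½ = 29/12 ≈ 2.4167, so f = (1/2)^(29/12) ≈ 0.187288.
Cmin,ss = (D/Vd)·f/(1−f), so D = Cmin,ss·Vd·(1−f)/f.
D = 7 × 41 × (1−f)/f ≈ 7 × 41 × 4.33937 ≈ 1245.40 mg.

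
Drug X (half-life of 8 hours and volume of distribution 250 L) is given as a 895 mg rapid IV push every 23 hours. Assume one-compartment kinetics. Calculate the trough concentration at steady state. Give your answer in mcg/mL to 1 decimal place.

0.6 mcg/mL

Over one 23-h interval, 23/8 ≈ 2.875 half-lives elapse, leaving f ≈ 0.1363 of each dose.
Accumulation ratio R = 1/(1 − f) ≈ 1/0.8637 ≈ 1.1578.
Each bolus raises the concentration by D/Vd = 895/250 ≈ 3.580 mcg/mL.
Steady-state peak Cmax,ss = C₀·R ≈ 3.580 × 1.1578 ≈ 4.145 mcg/mL.
Steady-state trough Cmin,ss = Cmax,ss·f ≈ 4.145 × 0.1363 ≈ 0.565 mcg/mL.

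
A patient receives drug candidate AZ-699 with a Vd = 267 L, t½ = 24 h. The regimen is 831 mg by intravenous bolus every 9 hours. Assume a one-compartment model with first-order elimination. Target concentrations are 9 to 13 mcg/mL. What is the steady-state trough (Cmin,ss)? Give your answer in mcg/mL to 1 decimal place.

τ/t½ = 9/24 ≈ 0.375, so fraction remaining f = (1/2)^(9/24) ≈ 0.7711.
Single-dose peak C₀ = D/Vd = 831/267 ≈ 3.112 mcg/mL.
Steady-state trough Cmin,ss = C₀·f/(1−f) ≈ 3.112 × 0.7711/0.2289 ≈ 10.483 mcg/mL.
Trough 10.5 mcg/mL vs MEC 9 mcg/mL: adequate.

10.5 mcg/mL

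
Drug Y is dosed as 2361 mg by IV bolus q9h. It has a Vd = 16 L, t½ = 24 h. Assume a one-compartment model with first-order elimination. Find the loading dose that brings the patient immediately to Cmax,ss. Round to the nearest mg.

10315 mg

f = (1/2)^(9/24) ≈ 0.771105; accumulation ratio R = 1/(1−f) ≈ 4.36882.
Loading dose to hit Cmax,ss on first dose: D_load = D_maint·R ≈ 2361 × 4.36882 ≈ 10314.78 mg.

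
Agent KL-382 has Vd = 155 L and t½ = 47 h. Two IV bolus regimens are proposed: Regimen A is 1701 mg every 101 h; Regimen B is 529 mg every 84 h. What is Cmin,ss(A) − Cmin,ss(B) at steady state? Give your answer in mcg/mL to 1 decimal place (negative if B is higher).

1.8 mcg/mL

Regimen A: f = (1/2)^(101/47) ≈ 0.2255; Cmin,ss = (1701/155)·f/(1−f) ≈ 3.195 mcg/mL.
Regimen B: f = (1/2)^(84/47) ≈ 0.2897; Cmin,ss = (529/155)·f/(1−f) ≈ 1.392 mcg/mL.
Difference ≈ 3.195 − 1.392 ≈ 1.803 mcg/mL.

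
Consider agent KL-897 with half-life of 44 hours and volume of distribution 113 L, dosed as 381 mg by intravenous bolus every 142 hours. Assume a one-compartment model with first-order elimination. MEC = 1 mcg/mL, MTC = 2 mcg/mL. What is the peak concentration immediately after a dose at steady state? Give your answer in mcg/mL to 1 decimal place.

3.8 mcg/mL

Over one 142-h interval, 142/44 ≈ 3.2273 half-lives elapse, leaving f ≈ 0.1068 of each dose.
At steady state, accumulation factor R = 1/(1 − e^(−kτ)) ≈ 1.1196.
Each bolus raises the concentration by D/Vd = 381/113 ≈ 3.372 mcg/mL.
Steady-state peak Cmax,ss = C₀·R ≈ 3.372 × 1.1196 ≈ 3.775 mcg/mL.
Peak 3.8 mcg/mL vs MTC 2 mcg/mL: exceeds toxic threshold.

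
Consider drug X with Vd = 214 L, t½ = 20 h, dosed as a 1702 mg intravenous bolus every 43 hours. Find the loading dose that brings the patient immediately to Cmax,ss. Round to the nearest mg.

f = (1/2)^(43/20) ≈ 0.225313; accumulation ratio R = 1/(1−f) ≈ 1.29084.
Loading dose to hit Cmax,ss on first dose: D_load = D_maint·R ≈ 1702 × 1.29084 ≈ 2197.01 mg.

2197 mg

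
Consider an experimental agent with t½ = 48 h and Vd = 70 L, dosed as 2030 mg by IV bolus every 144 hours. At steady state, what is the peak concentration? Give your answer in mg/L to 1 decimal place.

τ = 144 h = 3 half-lives, so f = (1/2)^3 = 0.125.
At steady state, R = 1/(1 − 0.125) = 8/7.
Single-dose peak C₀ = D/Vd = 2030/70 = 29 mg/L.
Steady-state peak Cmax,ss = C₀·R = 29 × 8/7 ≈ 33.143 mg/L.

33.1 mg/L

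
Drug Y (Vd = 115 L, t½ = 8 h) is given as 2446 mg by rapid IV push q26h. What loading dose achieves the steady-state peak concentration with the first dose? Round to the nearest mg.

2733 mg

f = (1/2)^(26/8) ≈ 0.105112; accumulation ratio R = 1/(1−f) ≈ 1.11746.
Loading dose to hit Cmax,ss on first dose: D_load = D_maint·R ≈ 2446 × 1.11746 ≈ 2733.31 mg.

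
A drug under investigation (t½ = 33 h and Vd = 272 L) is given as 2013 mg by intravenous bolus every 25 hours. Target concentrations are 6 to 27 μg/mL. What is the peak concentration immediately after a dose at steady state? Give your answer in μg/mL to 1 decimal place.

Over one 25-h interval, 25/33 ≈ 0.75758 half-lives elapse, leaving f ≈ 0.5915 of each dose.
Accumulation ratio R = 1/(1 − f) ≈ 1/0.4085 ≈ 2.4480.
Single-dose peak C₀ = D/Vd = 2013/272 ≈ 7.401 μg/mL.
Cmax,ss = C₀/(1 − f) ≈ 7.401/0.4085 ≈ 18.118 μg/mL.
Peak 18.1 μg/mL vs MTC 27 μg/mL: below toxic threshold.

18.1 μg/mL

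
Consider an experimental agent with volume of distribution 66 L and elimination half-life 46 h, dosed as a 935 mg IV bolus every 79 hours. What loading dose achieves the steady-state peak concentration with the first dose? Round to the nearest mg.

1344 mg

f = (1/2)^(79/46) ≈ 0.304098; accumulation ratio R = 1/(1−f) ≈ 1.43698.
Loading dose to hit Cmax,ss on first dose: D_load = D_maint·R ≈ 935 × 1.43698 ≈ 1343.58 mg.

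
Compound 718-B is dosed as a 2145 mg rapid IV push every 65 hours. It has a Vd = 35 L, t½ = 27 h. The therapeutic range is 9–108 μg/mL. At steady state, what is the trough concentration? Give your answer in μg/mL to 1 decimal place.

14.2 μg/mL

k = ln2/t½ = ln2/27 ≈ 0.025672 h⁻¹; fraction remaining f = e^(−kτ) = e^(−0.025672×65) ≈ 0.1885.
Accumulation ratio R = 1/(1 − f) ≈ 1/0.8115 ≈ 1.2323.
Single-dose peak C₀ = D/Vd = 2145/35 ≈ 61.286 μg/mL.
Steady-state peak Cmax,ss = C₀·R ≈ 61.286 × 1.2323 ≈ 75.523 μg/mL.
Steady-state trough Cmin,ss = Cmax,ss·f ≈ 75.523 × 0.1885 ≈ 14.236 μg/mL.
Trough 14.2 μg/mL vs MEC 9 μg/mL: adequate.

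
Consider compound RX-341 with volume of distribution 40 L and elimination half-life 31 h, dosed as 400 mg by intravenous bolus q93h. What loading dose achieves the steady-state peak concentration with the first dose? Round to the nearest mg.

f = (1/2)^(93/31) ≈ 0.125000; accumulation ratio R = 1/(1−f) ≈ 1.14286.
Loading dose to hit Cmax,ss on first dose: D_load = D_maint·R ≈ 400 × 1.14286 ≈ 457.14 mg.

457 mg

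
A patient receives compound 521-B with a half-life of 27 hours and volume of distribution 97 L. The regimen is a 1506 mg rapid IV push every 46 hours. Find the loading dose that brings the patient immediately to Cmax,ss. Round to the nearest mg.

f = (1/2)^(46/27) ≈ 0.306997; accumulation ratio R = 1/(1−f) ≈ 1.44300.
Loading dose to hit Cmax,ss on first dose: D_load = D_maint·R ≈ 1506 × 1.44300 ≈ 2173.16 mg.

2173 mg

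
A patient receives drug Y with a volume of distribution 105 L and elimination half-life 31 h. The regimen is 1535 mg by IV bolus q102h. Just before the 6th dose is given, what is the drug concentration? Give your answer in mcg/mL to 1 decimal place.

f = (1/2)^(τ/t½) = (1/2)^(102/31) ≈ 0.1022.
C₀ = D/Vd = 1535/105 ≈ 14.619 mcg/mL.
Before the 6th dose, 5 doses have been given. Superposition: Cmin = C₀·(f + f² + … + f^5).
≈ 14.619 × (0.1022 + 0.0104 + 0.0011 + 0.0001 + 0.0000) ≈ 14.619 × 0.1138 ≈ 1.664 mcg/mL.

1.7 mcg/mL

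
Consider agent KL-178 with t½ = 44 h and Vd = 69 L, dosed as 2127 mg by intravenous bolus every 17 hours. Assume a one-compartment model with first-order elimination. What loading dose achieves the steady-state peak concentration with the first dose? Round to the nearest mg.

9053 mg

f = (1/2)^(17/44) ≈ 0.765056; accumulation ratio R = 1/(1−f) ≈ 4.25633.
Loading dose to hit Cmax,ss on first dose: D_load = D_maint·R ≈ 2127 × 4.25633 ≈ 9053.21 mg.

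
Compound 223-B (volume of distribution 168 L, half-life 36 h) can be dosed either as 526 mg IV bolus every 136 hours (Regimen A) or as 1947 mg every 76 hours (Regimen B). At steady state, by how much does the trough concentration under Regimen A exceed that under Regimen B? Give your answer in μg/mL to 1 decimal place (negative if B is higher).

Regimen A: f = (1/2)^(136/36) ≈ 0.0729; Cmin,ss = (526/168)·f/(1−f) ≈ 0.246 μg/mL.
Regimen B: f = (1/2)^(76/36) ≈ 0.2315; Cmin,ss = (1947/168)·f/(1−f) ≈ 3.491 μg/mL.
Difference ≈ 0.246 − 3.491 ≈ -3.245 μg/mL.

-3.2 μg/mL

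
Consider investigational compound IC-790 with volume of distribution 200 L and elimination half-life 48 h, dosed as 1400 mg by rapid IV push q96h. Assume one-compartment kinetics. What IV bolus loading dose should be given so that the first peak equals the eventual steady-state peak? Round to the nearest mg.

f = (1/2)^(96/48) ≈ 0.250000; accumulation ratio R = 1/(1−f) ≈ 1.33333.
Loading dose to hit Cmax,ss on first dose: D_load = D_maint·R ≈ 1400 × 1.33333 ≈ 1866.66 mg.

1867 mg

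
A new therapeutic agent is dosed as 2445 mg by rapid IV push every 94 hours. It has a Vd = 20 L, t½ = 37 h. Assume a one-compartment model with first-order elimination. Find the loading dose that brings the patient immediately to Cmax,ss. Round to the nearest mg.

f = (1/2)^(94/37) ≈ 0.171878; accumulation ratio R = 1/(1−f) ≈ 1.20755.
Loading dose to hit Cmax,ss on first dose: D_load = D_maint·R ≈ 2445 × 1.20755 ≈ 2952.46 mg.

2952 mg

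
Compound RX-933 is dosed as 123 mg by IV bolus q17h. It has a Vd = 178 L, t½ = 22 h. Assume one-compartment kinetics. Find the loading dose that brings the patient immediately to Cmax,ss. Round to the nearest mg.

f = (1/2)^(17/22) ≈ 0.585310; accumulation ratio R = 1/(1−f) ≈ 2.41144.
Loading dose to hit Cmax,ss on first dose: D_load = D_maint·R ≈ 123 × 2.41144 ≈ 296.61 mg.

297 mg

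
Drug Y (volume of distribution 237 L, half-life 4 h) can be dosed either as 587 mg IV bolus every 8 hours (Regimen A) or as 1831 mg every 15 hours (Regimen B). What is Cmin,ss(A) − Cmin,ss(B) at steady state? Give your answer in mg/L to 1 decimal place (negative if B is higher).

0.2 mg/L

Regimen A: f = (1/2)^(8/4) ≈ 0.2500; Cmin,ss = (587/237)·f/(1−f) ≈ 0.826 mg/L.
Regimen B: f = (1/2)^(15/4) ≈ 0.0743; Cmin,ss = (1831/237)·f/(1−f) ≈ 0.620 mg/L.
Difference ≈ 0.826 − 0.620 ≈ 0.206 mg/L.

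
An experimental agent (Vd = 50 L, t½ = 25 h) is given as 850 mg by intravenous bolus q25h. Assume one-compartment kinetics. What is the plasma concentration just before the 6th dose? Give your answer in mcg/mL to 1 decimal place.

f = (1/2)^(τ/t½) = (1/2)^(25/25) ≈ 0.5000.
C₀ = D/Vd = 850/50 ≈ 17.000 mcg/mL.
Before the 6th dose, 5 doses have been given. Superposition: Cmin = C₀·(f + f² + … + f^5).
≈ 17.000 × (0.5000 + 0.2500 + 0.1250 + 0.0625 + 0.0313) ≈ 17.000 × 0.9688 ≈ 16.470 mcg/mL.

16.5 mcg/mL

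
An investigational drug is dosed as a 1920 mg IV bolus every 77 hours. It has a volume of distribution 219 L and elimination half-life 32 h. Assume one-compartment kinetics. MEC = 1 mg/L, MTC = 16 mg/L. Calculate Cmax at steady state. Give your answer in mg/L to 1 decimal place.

10.8 mg/L

Over one 77-h interval, 77/32 ≈ 2.4062 half-lives elapse, leaving f ≈ 0.1886 of each dose.
At steady state, accumulation factor R = 1/(1 − e^(−kτ)) ≈ 1.2324.
Each bolus raises the concentration by D/Vd = 1920/219 ≈ 8.767 mg/L.
Steady-state peak Cmax,ss = C₀·R ≈ 8.767 × 1.2324 ≈ 10.804 mg/L.
Peak 10.8 mg/L vs MTC 16 mg/L: below toxic threshold.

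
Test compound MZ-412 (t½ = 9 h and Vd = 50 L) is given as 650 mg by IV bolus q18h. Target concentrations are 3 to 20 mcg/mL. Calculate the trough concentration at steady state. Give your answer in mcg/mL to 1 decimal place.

τ = 18 h = 2 half-lives, so f = (1/2)^2 = 0.25.
Accumulation ratio R = 1/(1 − f) = 1/0.75 = 4/3.
Single-dose peak C₀ = D/Vd = 650/50 = 13 mcg/mL.
Steady-state peak Cmax,ss = C₀·R = 13 × 4/3 ≈ 17.333 mcg/mL.
Steady-state trough Cmin,ss = Cmax,ss·f ≈ 17.333 × 0.25 ≈ 4.333 mcg/mL.
Trough 4.3 mcg/mL vs MEC 3 mcg/mL: adequate.

4.3 mcg/mL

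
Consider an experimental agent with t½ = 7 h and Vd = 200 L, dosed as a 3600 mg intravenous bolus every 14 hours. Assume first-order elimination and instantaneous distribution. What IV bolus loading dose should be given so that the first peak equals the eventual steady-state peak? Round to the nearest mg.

4800 mg

f = (1/2)^(14/7) ≈ 0.250000; accumulation ratio R = 1/(1−f) ≈ 1.33333.
Loading dose to hit Cmax,ss on first dose: D_load = D_maint·R ≈ 3600 × 1.33333 ≈ 4799.99 mg.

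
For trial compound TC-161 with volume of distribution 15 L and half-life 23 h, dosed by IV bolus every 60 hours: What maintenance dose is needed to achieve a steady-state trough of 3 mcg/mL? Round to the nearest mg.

τ/t½ = 60/23 ≈ 2.6087, so f = (1/2)^(60/23) ≈ 0.163947.
Cmin,ss = (D/Vd)·f/(1−f), so D = Cmin,ss·Vd·(1−f)/f.
D = 3 × 15 × (1−f)/f ≈ 3 × 15 × 5.09953 ≈ 229.48 mg.

229 mg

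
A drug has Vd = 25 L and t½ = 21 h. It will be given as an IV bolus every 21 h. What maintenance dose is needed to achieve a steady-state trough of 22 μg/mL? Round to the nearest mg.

τ/t½ = 21/21 ≈ 1, so f = (1/2)^(21/21) ≈ 0.500000.
Cmin,ss = (D/Vd)·f/(1−f), so D = Cmin,ss·Vd·(1−f)/f.
D = 22 × 25 × (1−f)/f ≈ 22 × 25 × 1.00000 ≈ 550.00 mg.

550 mg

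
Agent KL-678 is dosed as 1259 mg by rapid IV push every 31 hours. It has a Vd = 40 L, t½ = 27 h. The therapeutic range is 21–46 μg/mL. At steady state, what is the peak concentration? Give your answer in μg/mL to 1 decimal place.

Over one 31-h interval, 31/27 ≈ 1.1481 half-lives elapse, leaving f ≈ 0.4512 of each dose.
Accumulation ratio R = 1/(1 − f) ≈ 1/0.5488 ≈ 1.8222.
Single-dose peak C₀ = D/Vd = 1259/40 ≈ 31.475 μg/mL.
Steady-state peak Cmax,ss = C₀·R ≈ 31.475 × 1.8222 ≈ 57.354 μg/mL.
Peak 57.4 μg/mL vs MTC 46 μg/mL: exceeds toxic threshold.

57.4 μg/mL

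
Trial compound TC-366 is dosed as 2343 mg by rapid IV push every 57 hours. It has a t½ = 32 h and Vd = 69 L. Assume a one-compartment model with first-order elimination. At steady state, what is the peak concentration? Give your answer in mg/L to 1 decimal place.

47.9 mg/L

τ/t½ = 57/32 ≈ 1.7812, so fraction remaining f = (1/2)^(57/32) ≈ 0.2909.
Accumulation ratio R = 1/(1 − f) ≈ 1/0.7091 ≈ 1.4102.
Each bolus raises the concentration by D/Vd = 2343/69 ≈ 33.957 mg/L.
Steady-state peak Cmax,ss = C₀·R ≈ 33.957 × 1.4102 ≈ 47.886 mg/L.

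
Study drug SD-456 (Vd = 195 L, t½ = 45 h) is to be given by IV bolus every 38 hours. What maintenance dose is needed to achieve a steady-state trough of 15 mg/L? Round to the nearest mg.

2327 mg

τ/t½ = 38/45 ≈ 0.84444, so f = (1/2)^(38/45) ≈ 0.556925.
Cmin,ss = (D/Vd)·f/(1−f), so D = Cmin,ss·Vd·(1−f)/f.
D = 15 × 195 × (1−f)/f ≈ 15 × 195 × 0.79557 ≈ 2327.04 mg.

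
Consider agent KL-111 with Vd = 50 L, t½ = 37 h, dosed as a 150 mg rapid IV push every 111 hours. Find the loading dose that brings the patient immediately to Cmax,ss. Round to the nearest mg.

f = (1/2)^(111/37) ≈ 0.125000; accumulation ratio R = 1/(1−f) ≈ 1.14286.
Loading dose to hit Cmax,ss on first dose: D_load = D_maint·R ≈ 150 × 1.14286 ≈ 171.43 mg.

171 mg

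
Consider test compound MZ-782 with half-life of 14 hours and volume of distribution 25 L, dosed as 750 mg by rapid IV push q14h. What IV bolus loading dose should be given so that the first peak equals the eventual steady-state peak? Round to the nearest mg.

1500 mg

f = (1/2)^(14/14) ≈ 0.500000; accumulation ratio R = 1/(1−f) ≈ 2.00000.
Loading dose to hit Cmax,ss on first dose: D_load = D_maint·R ≈ 750 × 2.00000 ≈ 1500.00 mg.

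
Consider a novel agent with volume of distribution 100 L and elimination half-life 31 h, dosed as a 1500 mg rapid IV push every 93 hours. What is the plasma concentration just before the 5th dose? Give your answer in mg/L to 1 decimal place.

f = (1/2)^(τ/t½) = (1/2)^(93/31) ≈ 0.1250.
C₀ = D/Vd = 1500/100 ≈ 15.000 mg/L.
Before the 5th dose, 4 doses have been given. Superposition: Cmin = C₀·(f + f² + … + f^4).
≈ 15.000 × (0.1250 + 0.0156 + 0.0020 + 0.0002) ≈ 15.000 × 0.1428 ≈ 2.142 mg/L.

2.1 mg/L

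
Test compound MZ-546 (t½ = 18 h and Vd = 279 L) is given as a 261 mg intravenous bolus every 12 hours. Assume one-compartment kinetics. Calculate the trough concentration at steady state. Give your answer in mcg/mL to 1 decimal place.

τ/t½ = 12/18 ≈ 0.66667, so fraction remaining f = (1/2)^(12/18) ≈ 0.6300.
Accumulation ratio R = 1/(1 − f) ≈ 1/0.3700 ≈ 2.7027.
Each bolus raises the concentration by D/Vd = 261/279 ≈ 0.935 mcg/mL.
Cmax,ss = C₀/(1 − f) ≈ 0.935/0.3700 ≈ 2.527 mcg/mL.
Steady-state trough Cmin,ss = Cmax,ss·f ≈ 2.527 × 0.6300 ≈ 1.592 mcg/mL.

1.6 mcg/mL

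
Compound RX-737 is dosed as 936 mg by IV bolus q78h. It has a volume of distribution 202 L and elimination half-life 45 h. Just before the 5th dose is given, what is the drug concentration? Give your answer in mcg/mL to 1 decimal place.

f = (1/2)^(τ/t½) = (1/2)^(78/45) ≈ 0.3008.
C₀ = D/Vd = 936/202 ≈ 4.634 mcg/mL.
Before the 5th dose, 4 doses have been given. Superposition: Cmin = C₀·(f + f² + … + f^4).
≈ 4.634 × (0.3008 + 0.0905 + 0.0272 + 0.0082) ≈ 4.634 × 0.4267 ≈ 1.977 mcg/mL.

2.0 mcg/mL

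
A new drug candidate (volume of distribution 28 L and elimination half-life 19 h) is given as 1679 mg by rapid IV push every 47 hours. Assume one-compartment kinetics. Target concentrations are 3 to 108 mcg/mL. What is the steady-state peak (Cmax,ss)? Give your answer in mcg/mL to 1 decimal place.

73.1 mcg/mL

τ/t½ = 47/19 ≈ 2.4737, so fraction remaining f = (1/2)^(47/19) ≈ 0.1800.
At steady state, accumulation factor R = 1/(1 − e^(−kτ)) ≈ 1.2195.
Each bolus raises the concentration by D/Vd = 1679/28 ≈ 59.964 mcg/mL.
Cmax,ss = C₀/(1 − f) ≈ 59.964/0.8200 ≈ 73.127 mcg/mL.
Peak 73.1 mcg/mL vs MTC 108 mcg/mL: below toxic threshold.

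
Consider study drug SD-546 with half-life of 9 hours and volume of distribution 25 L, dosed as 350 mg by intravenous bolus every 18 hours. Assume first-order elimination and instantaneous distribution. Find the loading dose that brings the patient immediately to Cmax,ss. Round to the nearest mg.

467 mg

f = (1/2)^(18/9) ≈ 0.250000; accumulation ratio R = 1/(1−f) ≈ 1.33333.
Loading dose to hit Cmax,ss on first dose: D_load = D_maint·R ≈ 350 × 1.33333 ≈ 466.67 mg.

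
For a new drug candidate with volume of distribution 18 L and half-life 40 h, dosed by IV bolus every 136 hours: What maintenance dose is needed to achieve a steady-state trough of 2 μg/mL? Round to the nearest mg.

344 mg

τ/t½ = 136/40 ≈ 3.4, so f = (1/2)^(136/40) ≈ 0.094732.
Cmin,ss = (D/Vd)·f/(1−f), so D = Cmin,ss·Vd·(1−f)/f.
D = 2 × 18 × (1−f)/f ≈ 2 × 18 × 9.55610 ≈ 344.02 mg.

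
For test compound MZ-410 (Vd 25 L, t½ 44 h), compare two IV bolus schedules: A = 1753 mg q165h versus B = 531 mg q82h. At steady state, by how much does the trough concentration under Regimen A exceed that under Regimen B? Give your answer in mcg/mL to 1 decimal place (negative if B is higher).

Regimen A: f = (1/2)^(165/44) ≈ 0.0743; Cmin,ss = (1753/25)·f/(1−f) ≈ 5.628 mcg/mL.
Regimen B: f = (1/2)^(82/44) ≈ 0.2748; Cmin,ss = (531/25)·f/(1−f) ≈ 8.048 mcg/mL.
Difference ≈ 5.628 − 8.048 ≈ -2.420 mcg/mL.

-2.4 mcg/mL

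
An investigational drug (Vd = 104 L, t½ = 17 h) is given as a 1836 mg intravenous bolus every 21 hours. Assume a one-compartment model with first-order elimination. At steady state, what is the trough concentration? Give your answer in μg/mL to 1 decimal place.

13.0 μg/mL

k = ln2/t½ = ln2/17 ≈ 0.040773 h⁻¹; fraction remaining f = e^(−kτ) = e^(−0.040773×21) ≈ 0.4248.
Accumulation ratio R = 1/(1 − f) ≈ 1/0.5752 ≈ 1.7385.
Each bolus raises the concentration by D/Vd = 1836/104 ≈ 17.654 μg/mL.
Cmax,ss = C₀/(1 − f) ≈ 17.654/0.5752 ≈ 30.692 μg/mL.
Steady-state trough Cmin,ss = Cmax,ss·f ≈ 30.692 × 0.4248 ≈ 13.038 μg/mL.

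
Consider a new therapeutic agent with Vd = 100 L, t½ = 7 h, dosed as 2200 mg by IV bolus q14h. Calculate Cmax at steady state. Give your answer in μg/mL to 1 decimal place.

29.3 μg/mL

τ = 14 h = 2 half-lives, so f = (1/2)^2 = 0.25.
Accumulation ratio R = 1/(1 − f) = 1/0.75 = 4/3.
Single-dose peak C₀ = D/Vd = 2200/100 = 22 μg/mL.
Steady-state peak Cmax,ss = C₀·R = 22 × 4/3 ≈ 29.333 μg/mL.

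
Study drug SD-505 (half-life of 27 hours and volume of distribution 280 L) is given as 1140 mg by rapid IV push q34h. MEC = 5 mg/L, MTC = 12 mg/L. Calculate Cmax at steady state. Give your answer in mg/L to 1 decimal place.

k = ln2/t½ = ln2/27 ≈ 0.025672 h⁻¹; fraction remaining f = e^(−kτ) = e^(−0.025672×34) ≈ 0.4178.
Accumulation ratio R = 1/(1 − f) ≈ 1/0.5822 ≈ 1.7176.
Each bolus raises the concentration by D/Vd = 1140/280 ≈ 4.071 mg/L.
Steady-state peak Cmax,ss = C₀·R ≈ 4.071 × 1.7176 ≈ 6.992 mg/L.
Peak 7.0 mg/L vs MTC 12 mg/L: below toxic threshold.

7.0 mg/L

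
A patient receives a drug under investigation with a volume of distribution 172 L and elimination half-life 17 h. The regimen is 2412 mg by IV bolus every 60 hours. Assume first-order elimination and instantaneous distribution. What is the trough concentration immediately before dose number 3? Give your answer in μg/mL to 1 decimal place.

f = (1/2)^(τ/t½) = (1/2)^(60/17) ≈ 0.0866.
C₀ = D/Vd = 2412/172 ≈ 14.023 μg/mL.
Before the 3rd dose, 2 doses have been given. Superposition: Cmin = C₀·(f + f²).
≈ 14.023 × (0.0866 + 0.0075) ≈ 14.023 × 0.0941 ≈ 1.320 μg/mL.

1.3 μg/mL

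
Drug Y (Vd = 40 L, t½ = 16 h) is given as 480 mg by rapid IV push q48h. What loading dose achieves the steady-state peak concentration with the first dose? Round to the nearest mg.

f = (1/2)^(48/16) ≈ 0.125000; accumulation ratio R = 1/(1−f) ≈ 1.14286.
Loading dose to hit Cmax,ss on first dose: D_load = D_maint·R ≈ 480 × 1.14286 ≈ 548.57 mg.

549 mg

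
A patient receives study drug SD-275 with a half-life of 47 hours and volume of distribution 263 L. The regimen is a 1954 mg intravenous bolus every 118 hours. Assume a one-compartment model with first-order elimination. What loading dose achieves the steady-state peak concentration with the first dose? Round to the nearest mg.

2370 mg

f = (1/2)^(118/47) ≈ 0.175478; accumulation ratio R = 1/(1−f) ≈ 1.21282.
Loading dose to hit Cmax,ss on first dose: D_load = D_maint·R ≈ 1954 × 1.21282 ≈ 2369.85 mg.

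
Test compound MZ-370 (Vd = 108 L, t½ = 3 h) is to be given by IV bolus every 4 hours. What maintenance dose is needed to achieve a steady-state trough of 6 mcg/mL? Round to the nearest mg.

τ/t½ = 4/3 ≈ 1.3333, so f = (1/2)^(4/3) ≈ 0.396850.
Cmin,ss = (D/Vd)·f/(1−f), so D = Cmin,ss·Vd·(1−f)/f.
D = 6 × 108 × (1−f)/f ≈ 6 × 108 × 1.51984 ≈ 984.86 mg.

985 mg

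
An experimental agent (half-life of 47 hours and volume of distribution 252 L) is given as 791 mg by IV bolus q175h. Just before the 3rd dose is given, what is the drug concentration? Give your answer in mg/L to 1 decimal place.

0.3 mg/L

f = (1/2)^(τ/t½) = (1/2)^(175/47) ≈ 0.0757.
C₀ = D/Vd = 791/252 ≈ 3.139 mg/L.
Before the 3rd dose, 2 doses have been given. Superposition: Cmin = C₀·(f + f²).
≈ 3.139 × (0.0757 + 0.0057) ≈ 3.139 × 0.0814 ≈ 0.256 mg/L.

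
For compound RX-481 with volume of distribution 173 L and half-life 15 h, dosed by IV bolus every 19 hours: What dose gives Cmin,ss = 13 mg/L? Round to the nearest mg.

3162 mg

τ/t½ = 19/15 ≈ 1.2667, so f = (1/2)^(19/15) ≈ 0.415619.
Cmin,ss = (D/Vd)·f/(1−f), so D = Cmin,ss·Vd·(1−f)/f.
D = 13 × 173 × (1−f)/f ≈ 13 × 173 × 1.40605 ≈ 3162.21 mg.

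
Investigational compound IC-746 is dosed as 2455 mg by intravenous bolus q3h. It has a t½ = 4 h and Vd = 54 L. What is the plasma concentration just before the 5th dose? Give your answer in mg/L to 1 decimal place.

f = (1/2)^(τ/t½) = (1/2)^(3/4) ≈ 0.5946.
C₀ = D/Vd = 2455/54 ≈ 45.463 mg/L.
Before the 5th dose, 4 doses have been given. Superposition: Cmin = C₀·(f + f² + … + f^4).
≈ 45.463 × (0.5946 + 0.3535 + 0.2102 + 0.1250) ≈ 45.463 × 1.2833 ≈ 58.343 mg/L.

58.3 mg/L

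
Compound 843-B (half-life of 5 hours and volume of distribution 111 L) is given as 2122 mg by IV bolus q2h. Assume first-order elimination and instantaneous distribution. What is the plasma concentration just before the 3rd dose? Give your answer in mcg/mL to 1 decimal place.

f = (1/2)^(τ/t½) = (1/2)^(2/5) ≈ 0.7579.
C₀ = D/Vd = 2122/111 ≈ 19.117 mcg/mL.
Before the 3rd dose, 2 doses have been given. Superposition: Cmin = C₀·(f + f²).
≈ 19.117 × (0.7579 + 0.5744) ≈ 19.117 × 1.3323 ≈ 25.470 mcg/mL.

25.5 mcg/mL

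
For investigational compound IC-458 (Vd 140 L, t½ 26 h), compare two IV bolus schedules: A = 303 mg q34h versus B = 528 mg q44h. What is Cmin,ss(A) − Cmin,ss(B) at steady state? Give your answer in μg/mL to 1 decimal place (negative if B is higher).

Regimen A: f = (1/2)^(34/26) ≈ 0.4040; Cmin,ss = (303/140)·f/(1−f) ≈ 1.467 μg/mL.
Regimen B: f = (1/2)^(44/26) ≈ 0.3094; Cmin,ss = (528/140)·f/(1−f) ≈ 1.690 μg/mL.
Difference ≈ 1.467 − 1.690 ≈ -0.223 μg/mL.

-0.2 μg/mL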